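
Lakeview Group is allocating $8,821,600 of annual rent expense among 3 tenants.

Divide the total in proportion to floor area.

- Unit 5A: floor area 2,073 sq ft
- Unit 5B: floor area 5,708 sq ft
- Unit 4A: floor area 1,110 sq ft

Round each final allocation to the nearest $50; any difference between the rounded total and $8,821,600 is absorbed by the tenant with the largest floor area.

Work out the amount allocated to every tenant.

Unit 5A: $2,056,800 · Unit 5B: $5,663,450 · Unit 4A: $1,101,350

Sum of floor area: 2,073 + 5,708 + 1,110 = 8,891.
Pro-rata amounts: Unit 5A 2,056,818.90; Unit 5B 5,663,445.37; Unit 4A 1,101,335.73.
At nearest $50: Unit 5A $2,056,800; Unit 5B $5,663,450; Unit 4A $1,101,350. Sum = $8,821,600.
Sum already equals the total — no adjustment.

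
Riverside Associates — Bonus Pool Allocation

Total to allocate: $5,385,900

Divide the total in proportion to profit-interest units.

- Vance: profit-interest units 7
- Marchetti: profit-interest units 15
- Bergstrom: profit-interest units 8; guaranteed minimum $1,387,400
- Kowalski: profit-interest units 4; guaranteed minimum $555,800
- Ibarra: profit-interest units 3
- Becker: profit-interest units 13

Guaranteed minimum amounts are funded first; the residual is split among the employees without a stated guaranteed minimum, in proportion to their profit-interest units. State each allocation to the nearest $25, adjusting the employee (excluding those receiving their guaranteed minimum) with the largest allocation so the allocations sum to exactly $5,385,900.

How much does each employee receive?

Guaranteed amounts: Bergstrom $1,387,400; Kowalski $555,800. Residual $3,442,700.
Residual split over remaining profit-interest units 38: Vance 634,181.58 → $634,175; Marchetti 1,358,960.53 → $1,358,950; Ibarra 271,792.11 → $271,800; Becker 1,177,765.79 → $1,177,775.

Vance: $634,175 · Marchetti: $1,358,950 · Bergstrom: $1,387,400 · Kowalski: $555,800 · Ibarra: $271,800 · Becker: $1,177,775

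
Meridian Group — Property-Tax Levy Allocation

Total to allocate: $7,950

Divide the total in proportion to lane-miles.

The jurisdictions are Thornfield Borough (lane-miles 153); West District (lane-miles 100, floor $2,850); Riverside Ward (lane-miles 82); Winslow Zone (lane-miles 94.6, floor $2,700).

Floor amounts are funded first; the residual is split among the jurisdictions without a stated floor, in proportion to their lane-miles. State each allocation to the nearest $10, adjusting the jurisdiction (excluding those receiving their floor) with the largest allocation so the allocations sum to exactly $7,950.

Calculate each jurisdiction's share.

Thornfield Borough: $1,560; West District: $2,850; Riverside Ward: $840; Winslow Zone: $2,700

Fund the minimums — West District $2,850; Winslow Zone $2,700. Remaining pool $2,400.
Remaining pool split over remaining lane-miles 235: Thornfield Borough 1,562.55 → $1,560; Riverside Ward 837.45 → $840.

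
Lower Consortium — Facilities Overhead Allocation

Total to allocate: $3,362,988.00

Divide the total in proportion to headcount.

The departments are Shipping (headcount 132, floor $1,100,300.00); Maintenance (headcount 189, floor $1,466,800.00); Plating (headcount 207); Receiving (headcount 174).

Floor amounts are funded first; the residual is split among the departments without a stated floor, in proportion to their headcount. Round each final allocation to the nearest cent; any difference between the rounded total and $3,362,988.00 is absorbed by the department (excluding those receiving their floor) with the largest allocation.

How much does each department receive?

Shipping: $1,100,300.00 · Maintenance: $1,466,800.00 · Plating: $432,411.59 · Receiving: $363,476.41

Minimums first: Shipping $1,100,300.00; Maintenance $1,466,800.00. Residual $795,888.00.
Residual split over remaining headcount 381: Plating 432,411.5906 → $432,411.59; Receiving 363,476.4094 → $363,476.41.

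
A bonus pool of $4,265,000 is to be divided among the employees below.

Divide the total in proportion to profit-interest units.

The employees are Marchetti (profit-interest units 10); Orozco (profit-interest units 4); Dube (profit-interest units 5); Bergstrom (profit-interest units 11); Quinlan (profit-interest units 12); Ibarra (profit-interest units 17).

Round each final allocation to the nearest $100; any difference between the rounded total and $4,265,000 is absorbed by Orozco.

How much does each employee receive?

Sum of profit-interest units: 59.
Raw shares: Marchetti 10/59 × $4,265,000 = 722,881.36; Orozco 4/59 × $4,265,000 = 289,152.54; Dube 5/59 × $4,265,000 = 361,440.68; Bergstrom 11/59 × $4,265,000 = 795,169.49; Quinlan 12/59 × $4,265,000 = 867,457.63; Ibarra 17/59 × $4,265,000 = 1,228,898.31.
At nearest $100: Marchetti $722,900; Orozco $289,200; Dube $361,400; Bergstrom $795,200; Quinlan $867,500; Ibarra $1,228,900. Sum = $4,265,100.
Difference $4,265,000 − $4,265,100 = −$100 applied to Orozco: Orozco becomes $289,100.

Marchetti: $722,900; Orozco: $289,100; Dube: $361,400; Bergstrom: $795,200; Quinlan: $867,500; Ibarra: $1,228,900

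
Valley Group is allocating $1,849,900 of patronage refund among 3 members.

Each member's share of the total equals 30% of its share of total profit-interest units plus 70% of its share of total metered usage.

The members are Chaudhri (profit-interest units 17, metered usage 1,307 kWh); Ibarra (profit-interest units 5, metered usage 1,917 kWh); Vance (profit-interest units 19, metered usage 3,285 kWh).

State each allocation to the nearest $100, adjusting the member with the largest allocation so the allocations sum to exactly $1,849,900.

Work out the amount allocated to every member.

Chaudhri: $490,100 | Ibarra: $449,100 | Vance: $910,700

Totals — profit-interest units 41, metered usage 6,509.
Composite weights (30% profit-interest units + 70% metered usage): Chaudhri 0.2649; Ibarra 0.2427; Vance 0.4923.
Pro-rata amounts: Chaudhri 490,130.02; Ibarra 449,055.95; Vance 910,714.03.
After rounding ($100): Chaudhri $490,100; Ibarra $449,100; Vance $910,700. Sum = $1,849,900.
No rounding difference to absorb.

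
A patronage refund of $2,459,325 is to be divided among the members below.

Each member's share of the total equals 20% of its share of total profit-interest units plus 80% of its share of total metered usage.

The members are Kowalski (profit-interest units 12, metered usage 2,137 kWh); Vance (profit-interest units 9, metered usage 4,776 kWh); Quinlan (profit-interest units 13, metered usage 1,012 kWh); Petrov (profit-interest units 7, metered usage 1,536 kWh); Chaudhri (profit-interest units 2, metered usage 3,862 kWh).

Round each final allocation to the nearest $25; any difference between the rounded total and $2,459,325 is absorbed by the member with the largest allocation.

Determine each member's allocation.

Kowalski: $452,850 | Vance: $808,225 | Quinlan: $298,150 | Petrov: $306,900 | Chaudhri: $593,200

Totals — profit-interest units 43, metered usage 13,323.
Composite weights (20% profit-interest units + 80% metered usage): Kowalski 0.1841; Vance 0.3286; Quinlan 0.1212; Petrov 0.1248; Chaudhri 0.2412.
Pro-rata amounts: Kowalski 452,843.88; Vance 808,239.26; Quinlan 298,149.41; Petrov 306,898.23; Chaudhri 593,194.23.
After rounding ($25): Kowalski $452,850; Vance $808,250; Quinlan $298,150; Petrov $306,900; Chaudhri $593,200. Sum = $2,459,350.
Difference $2,459,325 − $2,459,350 = −$25 applied to largest allocation (Vance): Vance becomes $808,225.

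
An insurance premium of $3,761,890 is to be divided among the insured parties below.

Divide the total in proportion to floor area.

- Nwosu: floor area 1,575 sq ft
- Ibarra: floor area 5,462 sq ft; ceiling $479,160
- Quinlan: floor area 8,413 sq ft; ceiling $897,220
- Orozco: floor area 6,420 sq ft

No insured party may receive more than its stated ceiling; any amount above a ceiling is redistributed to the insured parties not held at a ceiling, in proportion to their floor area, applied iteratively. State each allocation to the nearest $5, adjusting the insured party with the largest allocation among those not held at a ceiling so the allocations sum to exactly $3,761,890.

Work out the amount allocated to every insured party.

Nwosu: $469,940 · Ibarra: $479,160 · Quinlan: $897,220 · Orozco: $1,915,570

Floor area total: 21,870.
Unconstrained shares: Nwosu 270,918.00; Ibarra 939,526.44; Quinlan 1,447,132.17; Orozco 1,104,313.39.
Held at cap: Ibarra ($479,160), Quinlan ($897,220); balance $2,385,510 reallocated over remaining floor area 7,995.
Remaining shares: Nwosu 469,940.99 → $469,940; Orozco 1,915,569.01 → $1,915,570.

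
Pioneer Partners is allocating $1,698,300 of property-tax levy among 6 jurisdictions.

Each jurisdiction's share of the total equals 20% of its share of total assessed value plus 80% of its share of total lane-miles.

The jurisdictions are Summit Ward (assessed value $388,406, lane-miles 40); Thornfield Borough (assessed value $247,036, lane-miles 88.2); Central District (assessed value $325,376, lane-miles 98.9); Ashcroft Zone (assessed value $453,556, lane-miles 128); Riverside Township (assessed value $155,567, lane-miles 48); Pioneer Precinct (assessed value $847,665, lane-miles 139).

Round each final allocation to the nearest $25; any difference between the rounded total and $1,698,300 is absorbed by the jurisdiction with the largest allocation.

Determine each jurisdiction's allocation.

Summit Ward: $154,825; Thornfield Borough: $255,750; Central District: $293,575; Ashcroft Zone: $384,525; Riverside Township: $142,150; Pioneer Precinct: $467,475

Totals — assessed value 2,417,606, lane-miles 542.1.
Blended shares (20% assessed value + 80% lane-miles): Summit Ward 0.0912; Thornfield Borough 0.1506; Central District 0.1729; Ashcroft Zone 0.2264; Riverside Township 0.0837; Pioneer Precinct 0.2753.
Pro-rata amounts: Summit Ward 154,818.99; Thornfield Borough 255,758.72; Central District 293,581.96; Ashcroft Zone 384,522.50; Riverside Township 142,156.45; Pioneer Precinct 467,461.38.
Rounded to nearest $25: Summit Ward $154,825; Thornfield Borough $255,750; Central District $293,575; Ashcroft Zone $384,525; Riverside Township $142,150; Pioneer Precinct $467,450. Sum = $1,698,275.
Difference $1,698,300 − $1,698,275 = +$25 applied to largest allocation (Pioneer Precinct): Pioneer Precinct becomes $467,475.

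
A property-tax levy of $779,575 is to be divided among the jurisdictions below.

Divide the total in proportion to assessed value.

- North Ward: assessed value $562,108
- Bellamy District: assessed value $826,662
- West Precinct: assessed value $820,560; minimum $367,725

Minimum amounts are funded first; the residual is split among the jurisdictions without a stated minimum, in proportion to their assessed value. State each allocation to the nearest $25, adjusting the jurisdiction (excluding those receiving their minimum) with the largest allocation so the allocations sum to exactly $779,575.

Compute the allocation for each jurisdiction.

Guaranteed amounts: West Precinct $367,725. Residual $411,850.
Residual split over remaining assessed value 1,388,770: North Ward 166,697.28 → $166,700; Bellamy District 245,152.72 → $245,150.

North Ward: $166,700 · Bellamy District: $245,150 · West Precinct: $367,725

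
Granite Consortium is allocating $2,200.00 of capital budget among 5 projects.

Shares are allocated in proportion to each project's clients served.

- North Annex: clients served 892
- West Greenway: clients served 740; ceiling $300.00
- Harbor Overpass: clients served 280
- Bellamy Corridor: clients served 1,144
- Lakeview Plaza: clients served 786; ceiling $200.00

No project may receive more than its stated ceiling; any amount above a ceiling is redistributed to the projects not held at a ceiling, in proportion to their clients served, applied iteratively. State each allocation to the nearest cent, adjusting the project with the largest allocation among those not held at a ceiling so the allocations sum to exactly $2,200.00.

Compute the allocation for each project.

North Annex: $654.75 · West Greenway: $300.00 · Harbor Overpass: $205.53 · Bellamy Corridor: $839.72 · Lakeview Plaza: $200.00

Combined clients served = 3,842.
Pro-rata shares before constraints: North Annex 510.7756; West Greenway 423.7376; Harbor Overpass 160.3332; Bellamy Corridor 655.0755; Lakeview Plaza 450.0781.
Capped: West Greenway ($300.00), Lakeview Plaza ($200.00); residual $1,700.00 reallocated over remaining clients served 2,316.
Shares after redistribution: North Annex 654.7496 → $654.75; Harbor Overpass 205.5268 → $205.53; Bellamy Corridor 839.7237 → $839.72.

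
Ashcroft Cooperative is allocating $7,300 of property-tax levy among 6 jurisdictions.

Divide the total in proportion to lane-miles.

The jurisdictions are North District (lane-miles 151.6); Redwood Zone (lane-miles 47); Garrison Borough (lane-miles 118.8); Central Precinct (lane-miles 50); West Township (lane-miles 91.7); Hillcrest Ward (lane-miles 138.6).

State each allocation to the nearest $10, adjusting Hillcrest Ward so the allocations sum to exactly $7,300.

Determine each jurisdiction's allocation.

Combined lane-miles = 597.7.
Proportional shares: North District 151.6/597.7 × $7,300 = 1,851.56; Redwood Zone 47/597.7 × $7,300 = 574.03; Garrison Borough 118.8/597.7 × $7,300 = 1,450.96; Central Precinct 50/597.7 × $7,300 = 610.67; West Township 91.7/597.7 × $7,300 = 1,119.98; Hillcrest Ward 138.6/597.7 × $7,300 = 1,692.79.
After rounding ($10): North District $1,850; Redwood Zone $570; Garrison Borough $1,450; Central Precinct $610; West Township $1,120; Hillcrest Ward $1,690. Sum = $7,290.
Difference $7,300 − $7,290 = +$10 applied to Hillcrest Ward: Hillcrest Ward becomes $1,700.

North District: $1,850 | Redwood Zone: $570 | Garrison Borough: $1,450 | Central Precinct: $610 | West Township: $1,120 | Hillcrest Ward: $1,700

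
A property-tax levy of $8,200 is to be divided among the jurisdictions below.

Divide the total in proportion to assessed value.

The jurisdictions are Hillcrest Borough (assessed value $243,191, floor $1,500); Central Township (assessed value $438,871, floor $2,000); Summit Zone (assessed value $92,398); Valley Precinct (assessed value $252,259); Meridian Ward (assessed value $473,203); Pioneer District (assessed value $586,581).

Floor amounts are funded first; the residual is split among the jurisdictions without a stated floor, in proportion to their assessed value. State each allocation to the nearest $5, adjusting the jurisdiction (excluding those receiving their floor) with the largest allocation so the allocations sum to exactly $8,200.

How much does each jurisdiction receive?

Hillcrest Borough: $1,500 · Central Township: $2,000 · Summit Zone: $310 · Valley Precinct: $845 · Meridian Ward: $1,585 · Pioneer District: $1,960

Fund the minimums — Hillcrest Borough $1,500; Central Township $2,000. Remaining pool $4,700.
Remaining pool split over remaining assessed value 1,404,441: Summit Zone 309.21 → $310; Valley Precinct 844.19 → $845; Meridian Ward 1,583.59 → $1,585; Pioneer District 1,963.01 → $1,965.
Rounding difference −$5 applied to Pioneer District → $1,960.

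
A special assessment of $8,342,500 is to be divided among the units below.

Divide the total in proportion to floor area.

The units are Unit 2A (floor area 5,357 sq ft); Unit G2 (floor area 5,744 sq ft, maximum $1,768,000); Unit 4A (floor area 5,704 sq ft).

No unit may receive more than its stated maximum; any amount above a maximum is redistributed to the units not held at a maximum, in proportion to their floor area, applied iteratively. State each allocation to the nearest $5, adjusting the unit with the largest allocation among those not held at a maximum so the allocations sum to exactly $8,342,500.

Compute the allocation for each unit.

Total floor area = 16,805.
Proportional shares (ignoring caps): Unit 2A 2,659,373.55; Unit G2 2,851,491.82; Unit 4A 2,831,634.63.
Held at cap: Unit G2 ($1,768,000); residual $6,574,500 reallocated over remaining floor area 11,061.
Shares after redistribution: Unit 2A 3,184,124.08 → $3,184,125; Unit 4A 3,390,375.92 → $3,390,375.

Unit 2A: $3,184,125; Unit G2: $1,768,000; Unit 4A: $3,390,375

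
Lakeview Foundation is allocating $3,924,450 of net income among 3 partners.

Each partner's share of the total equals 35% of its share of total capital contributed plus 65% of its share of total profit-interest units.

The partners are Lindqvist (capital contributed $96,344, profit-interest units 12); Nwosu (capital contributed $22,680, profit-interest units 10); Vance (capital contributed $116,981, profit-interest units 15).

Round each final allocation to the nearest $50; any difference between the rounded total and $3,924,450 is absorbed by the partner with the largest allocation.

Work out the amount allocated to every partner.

Lindqvist: $1,388,050 · Nwosu: $821,450 · Vance: $1,714,950

Capital contributed total 236,005; profit-interest units total 37.
Composite weights (35% capital contributed + 65% profit-interest units): Lindqvist 0.3537; Nwosu 0.2093; Vance 0.4370.
Proportional shares: Lindqvist 1,388,042.00; Nwosu 821,428.81; Vance 1,714,979.19.
Rounded to nearest $50: Lindqvist $1,388,050; Nwosu $821,450; Vance $1,715,000. Sum = $3,924,500.
Difference $3,924,450 − $3,924,500 = −$50 applied to largest allocation (Vance): Vance becomes $1,714,950.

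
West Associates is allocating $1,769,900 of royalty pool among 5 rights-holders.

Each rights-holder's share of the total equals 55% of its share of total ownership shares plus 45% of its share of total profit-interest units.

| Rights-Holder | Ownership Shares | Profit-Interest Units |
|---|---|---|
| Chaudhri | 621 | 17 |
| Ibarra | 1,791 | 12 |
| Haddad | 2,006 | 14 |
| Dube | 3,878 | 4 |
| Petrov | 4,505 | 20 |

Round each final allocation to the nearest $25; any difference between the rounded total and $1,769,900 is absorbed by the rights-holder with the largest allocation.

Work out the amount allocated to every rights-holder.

Chaudhri: $249,300 | Ibarra: $278,850 | Haddad: $318,975 | Dube: $342,450 | Petrov: $580,325

Totals — ownership shares 12,801, profit-interest units 67.
Combined weights (55% ownership shares + 45% profit-interest units): Chaudhri 0.1409; Ibarra 0.1575; Haddad 0.1802; Dube 0.1935; Petrov 0.3279.
Raw shares: Chaudhri 249,309.20; Ibarra 278,844.27; Haddad 318,968.60; Dube 342,449.93; Petrov 580,328.01.
After rounding ($25): Chaudhri $249,300; Ibarra $278,850; Haddad $318,975; Dube $342,450; Petrov $580,325. Sum = $1,769,900.
Rounded total matches; no reconciliation needed.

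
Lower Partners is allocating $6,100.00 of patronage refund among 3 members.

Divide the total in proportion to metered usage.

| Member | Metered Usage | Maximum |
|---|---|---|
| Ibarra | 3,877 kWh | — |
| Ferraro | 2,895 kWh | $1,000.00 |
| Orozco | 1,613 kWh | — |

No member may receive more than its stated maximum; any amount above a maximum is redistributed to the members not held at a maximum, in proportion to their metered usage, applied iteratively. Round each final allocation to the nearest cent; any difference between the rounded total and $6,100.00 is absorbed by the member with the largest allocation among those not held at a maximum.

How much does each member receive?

Ibarra: $3,601.58 · Ferraro: $1,000.00 · Orozco: $1,498.42

Total metered usage = 8,385.
Proportional shares (ignoring caps): Ibarra 2,820.4770; Ferraro 2,106.0823; Orozco 1,173.4407.
Cap binds for Ferraro ($1,000.00); residual $5,100.00 reallocated over remaining metered usage 5,490.
Shares after redistribution: Ibarra 3,601.5847 → $3,601.58; Orozco 1,498.4153 → $1,498.42.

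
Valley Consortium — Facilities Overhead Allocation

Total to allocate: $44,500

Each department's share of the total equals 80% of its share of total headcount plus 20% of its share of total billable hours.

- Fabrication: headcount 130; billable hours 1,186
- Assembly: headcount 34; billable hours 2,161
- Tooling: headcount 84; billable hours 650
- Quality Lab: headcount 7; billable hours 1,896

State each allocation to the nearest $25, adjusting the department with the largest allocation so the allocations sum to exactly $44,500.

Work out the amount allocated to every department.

Fabrication: $19,950 | Assembly: $8,000 | Tooling: $12,700 | Quality Lab: $3,850

Headcount total 255; billable hours total 5,893.
Composite weights (80% headcount + 20% billable hours): Fabrication 0.4481; Assembly 0.1800; Tooling 0.2856; Quality Lab 0.0863.
Unrounded shares: Fabrication 19,940.20; Assembly 8,010.35; Tooling 12,708.73; Quality Lab 3,840.72.
At nearest $25: Fabrication $19,950; Assembly $8,000; Tooling $12,700; Quality Lab $3,850. Sum = $44,500.
Rounded total matches; no reconciliation needed.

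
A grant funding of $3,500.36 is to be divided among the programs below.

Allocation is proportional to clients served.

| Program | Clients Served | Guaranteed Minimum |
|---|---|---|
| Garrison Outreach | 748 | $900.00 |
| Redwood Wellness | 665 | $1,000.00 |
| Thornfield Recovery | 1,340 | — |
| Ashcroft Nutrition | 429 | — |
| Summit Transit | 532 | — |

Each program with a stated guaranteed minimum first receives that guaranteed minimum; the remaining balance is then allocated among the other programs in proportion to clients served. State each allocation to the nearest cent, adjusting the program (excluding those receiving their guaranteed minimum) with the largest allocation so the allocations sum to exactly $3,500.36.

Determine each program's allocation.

Minimums first: Garrison Outreach $900.00; Redwood Wellness $1,000.00. Balance $1,600.36.
Balance split over remaining clients served 2,301: Thornfield Recovery 931.9784 → $931.98; Ashcroft Nutrition 298.3722 → $298.37; Summit Transit 370.0094 → $370.01.

Garrison Outreach: $900.00 · Redwood Wellness: $1,000.00 · Thornfield Recovery: $931.98 · Ashcroft Nutrition: $298.37 · Summit Transit: $370.01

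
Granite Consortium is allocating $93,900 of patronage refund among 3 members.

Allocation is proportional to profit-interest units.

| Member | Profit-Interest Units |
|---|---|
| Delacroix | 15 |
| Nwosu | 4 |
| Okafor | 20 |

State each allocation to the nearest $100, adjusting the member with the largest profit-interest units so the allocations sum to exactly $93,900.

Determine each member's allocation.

Profit-interest units total: 15 + 4 + 20 = 39.
Raw shares: Delacroix 36,115.38; Nwosu 9,630.77; Okafor 48,153.85.
Rounded to nearest $100: Delacroix $36,100; Nwosu $9,600; Okafor $48,200. Sum = $93,900.
No rounding difference to absorb.

Delacroix: $36,100 | Nwosu: $9,600 | Okafor: $48,200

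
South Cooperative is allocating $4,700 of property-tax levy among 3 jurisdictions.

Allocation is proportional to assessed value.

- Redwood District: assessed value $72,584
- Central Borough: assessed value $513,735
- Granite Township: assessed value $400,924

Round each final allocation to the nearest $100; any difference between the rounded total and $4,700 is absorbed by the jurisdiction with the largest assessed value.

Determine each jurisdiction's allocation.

Combined assessed value = 72,584 + 513,735 + 400,924 = 987,243.
Proportional shares: Redwood District 345.55; Central Borough 2,445.75; Granite Township 1,908.69.
Rounded to nearest $100: Redwood District $300; Central Borough $2,400; Granite Township $1,900. Sum = $4,600.
Difference $4,700 − $4,600 = +$100 applied to largest assessed value (Central Borough): Central Borough becomes $2,500.

Redwood District: $300 · Central Borough: $2,500 · Granite Township: $1,900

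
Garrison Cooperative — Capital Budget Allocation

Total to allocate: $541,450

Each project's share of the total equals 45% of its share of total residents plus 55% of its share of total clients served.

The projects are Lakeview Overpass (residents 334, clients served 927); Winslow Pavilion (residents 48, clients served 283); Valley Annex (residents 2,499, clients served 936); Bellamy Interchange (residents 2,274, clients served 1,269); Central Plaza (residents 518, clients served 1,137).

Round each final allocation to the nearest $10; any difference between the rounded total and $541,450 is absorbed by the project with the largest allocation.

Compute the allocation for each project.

Residents total 5,673; clients served total 4,552.
Blended shares (45% residents + 55% clients served): Lakeview Overpass 0.1385; Winslow Pavilion 0.0380; Valley Annex 0.3113; Bellamy Interchange 0.3337; Central Plaza 0.1785.
Unrounded shares: Lakeview Overpass 74,990.62; Winslow Pavilion 20,575.79; Valley Annex 168,565.08; Bellamy Interchange 180,686.72; Central Plaza 96,631.79.
Rounded to nearest $10: Lakeview Overpass $74,990; Winslow Pavilion $20,580; Valley Annex $168,570; Bellamy Interchange $180,690; Central Plaza $96,630. Sum = $541,460.
Difference $541,450 − $541,460 = −$10 applied to largest allocation (Bellamy Interchange): Bellamy Interchange becomes $180,680.

Lakeview Overpass: $74,990 | Winslow Pavilion: $20,580 | Valley Annex: $168,570 | Bellamy Interchange: $180,680 | Central Plaza: $96,630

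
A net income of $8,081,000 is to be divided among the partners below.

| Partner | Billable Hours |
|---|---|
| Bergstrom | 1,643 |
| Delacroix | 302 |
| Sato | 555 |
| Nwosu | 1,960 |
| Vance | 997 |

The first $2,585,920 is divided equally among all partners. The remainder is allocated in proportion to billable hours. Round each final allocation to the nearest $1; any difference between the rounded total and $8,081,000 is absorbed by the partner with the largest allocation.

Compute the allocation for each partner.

Bergstrom: $2,171,649; Delacroix: $821,291; Sato: $1,076,057; Nwosu: $2,490,862; Vance: $1,521,141

First tranche $2,585,920 split equally: $517,184 each.
Remainder $5,495,080 by billable hours (total 5,457): Bergstrom 1,654,465.17 → $1,654,465; Delacroix 304,107.41 → $304,107; Sato 558,872.90 → $558,873; Nwosu 1,973,677.26 → $1,973,677; Vance 1,003,957.26 → $1,003,957.
Rounding difference +$1 on remainder applied to Nwosu.
Totals: Bergstrom $517,184 + $1,654,465 = $2,171,649; Delacroix $517,184 + $304,107 = $821,291; Sato $517,184 + $558,873 = $1,076,057; Nwosu $517,184 + $1,973,678 = $2,490,862; Vance $517,184 + $1,003,957 = $1,521,141.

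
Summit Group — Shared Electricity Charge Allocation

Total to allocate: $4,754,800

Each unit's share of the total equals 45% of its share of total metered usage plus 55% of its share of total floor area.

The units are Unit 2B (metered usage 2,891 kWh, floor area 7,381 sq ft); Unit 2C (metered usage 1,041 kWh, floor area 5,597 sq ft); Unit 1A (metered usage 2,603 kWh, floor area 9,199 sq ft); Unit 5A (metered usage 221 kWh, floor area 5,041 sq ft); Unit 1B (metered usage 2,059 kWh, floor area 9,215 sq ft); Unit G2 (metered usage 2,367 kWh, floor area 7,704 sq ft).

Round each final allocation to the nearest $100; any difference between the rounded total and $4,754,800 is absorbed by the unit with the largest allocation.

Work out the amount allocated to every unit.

Metered usage total 11,182; floor area total 44,137.
Composite weights (45% metered usage + 55% floor area): Unit 2B 0.2083; Unit 2C 0.1116; Unit 1A 0.2194; Unit 5A 0.0717; Unit 1B 0.1977; Unit G2 0.1913.
Unrounded shares: Unit 2B 990,516.85; Unit 2C 530,819.02; Unit 1A 1,043,125.89; Unit 5A 340,969.89; Unit 1B 939,980.26; Unit G2 909,388.10.
After rounding ($100): Unit 2B $990,500; Unit 2C $530,800; Unit 1A $1,043,100; Unit 5A $341,000; Unit 1B $940,000; Unit G2 $909,400. Sum = $4,754,800.
Sum already equals the total — no adjustment.

Unit 2B: $990,500 | Unit 2C: $530,800 | Unit 1A: $1,043,100 | Unit 5A: $341,000 | Unit 1B: $940,000 | Unit G2: $909,400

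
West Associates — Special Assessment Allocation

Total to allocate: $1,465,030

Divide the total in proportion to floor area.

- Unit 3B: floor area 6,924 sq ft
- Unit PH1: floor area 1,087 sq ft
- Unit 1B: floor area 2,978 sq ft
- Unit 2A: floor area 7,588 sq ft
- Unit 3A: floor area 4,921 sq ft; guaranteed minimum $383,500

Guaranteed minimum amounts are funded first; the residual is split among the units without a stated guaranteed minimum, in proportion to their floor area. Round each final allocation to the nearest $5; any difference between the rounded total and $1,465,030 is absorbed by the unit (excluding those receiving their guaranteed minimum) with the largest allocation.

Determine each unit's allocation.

Minimums first: Unit 3A $383,500. Residual $1,081,530.
Residual split over remaining floor area 18,577: Unit 3B 403,106.73 → $403,105; Unit PH1 63,283.80 → $63,285; Unit 1B 173,375.48 → $173,375; Unit 2A 441,763.99 → $441,765.

Unit 3B: $403,105 | Unit PH1: $63,285 | Unit 1B: $173,375 | Unit 2A: $441,765 | Unit 3A: $383,500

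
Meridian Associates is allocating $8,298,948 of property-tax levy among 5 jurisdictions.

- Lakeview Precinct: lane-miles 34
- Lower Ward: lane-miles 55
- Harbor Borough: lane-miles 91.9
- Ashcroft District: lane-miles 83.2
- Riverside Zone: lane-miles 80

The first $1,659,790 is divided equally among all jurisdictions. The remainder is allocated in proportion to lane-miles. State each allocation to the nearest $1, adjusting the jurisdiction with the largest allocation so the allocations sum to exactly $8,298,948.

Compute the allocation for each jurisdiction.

Lakeview Precinct: $987,963 | Lower Ward: $1,393,143 | Harbor Borough: $2,105,101 | Ashcroft District: $1,937,241 | Riverside Zone: $1,875,500

$1,659,790 shared equally gives $331,958 per jurisdiction.
Remainder $6,639,158 by lane-miles (total 344.1): Lakeview Precinct 656,005.15 → $656,005; Lower Ward 1,061,184.80 → $1,061,185; Harbor Borough 1,773,143.33 → $1,773,143; Ashcroft District 1,605,283.19 → $1,605,283; Riverside Zone 1,543,541.53 → $1,543,542.
Totals: Lakeview Precinct $331,958 + $656,005 = $987,963; Lower Ward $331,958 + $1,061,185 = $1,393,143; Harbor Borough $331,958 + $1,773,143 = $2,105,101; Ashcroft District $331,958 + $1,605,283 = $1,937,241; Riverside Zone $331,958 + $1,543,542 = $1,875,500.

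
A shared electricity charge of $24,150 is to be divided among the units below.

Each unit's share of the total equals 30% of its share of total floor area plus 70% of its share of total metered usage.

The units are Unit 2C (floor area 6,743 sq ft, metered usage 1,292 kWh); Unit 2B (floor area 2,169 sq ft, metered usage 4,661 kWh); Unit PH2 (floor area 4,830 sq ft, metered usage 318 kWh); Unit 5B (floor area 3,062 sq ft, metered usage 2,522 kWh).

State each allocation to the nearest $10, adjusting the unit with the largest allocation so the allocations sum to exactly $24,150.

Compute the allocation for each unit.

Unit 2C: $5,390 · Unit 2B: $9,900 · Unit PH2: $2,690 · Unit 5B: $6,170

Totals — floor area 16,804, metered usage 8,793.
Blended shares (30% floor area + 70% metered usage): Unit 2C 0.2232; Unit 2B 0.4098; Unit PH2 0.1115; Unit 5B 0.2554.
Proportional shares: Unit 2C 5,391.16; Unit 2B 9,896.17; Unit PH2 2,693.81; Unit 5B 6,168.85.
Rounded to nearest $10: Unit 2C $5,390; Unit 2B $9,900; Unit PH2 $2,690; Unit 5B $6,170. Sum = $24,150.
Sum already equals the total — no adjustment.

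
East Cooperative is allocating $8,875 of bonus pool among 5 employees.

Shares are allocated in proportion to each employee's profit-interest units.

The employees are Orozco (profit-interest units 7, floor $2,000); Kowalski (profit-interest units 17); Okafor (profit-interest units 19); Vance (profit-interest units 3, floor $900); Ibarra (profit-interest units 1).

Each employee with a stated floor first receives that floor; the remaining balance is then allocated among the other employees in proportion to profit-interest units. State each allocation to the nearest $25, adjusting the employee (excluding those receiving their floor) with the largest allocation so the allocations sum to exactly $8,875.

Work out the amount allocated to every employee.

Minimums first: Orozco $2,000; Vance $900. Balance $5,975.
Balance split over remaining profit-interest units 37: Kowalski 2,745.27 → $2,750; Okafor 3,068.24 → $3,075; Ibarra 161.49 → $150.

Orozco: $2,000 | Kowalski: $2,750 | Okafor: $3,075 | Vance: $900 | Ibarra: $150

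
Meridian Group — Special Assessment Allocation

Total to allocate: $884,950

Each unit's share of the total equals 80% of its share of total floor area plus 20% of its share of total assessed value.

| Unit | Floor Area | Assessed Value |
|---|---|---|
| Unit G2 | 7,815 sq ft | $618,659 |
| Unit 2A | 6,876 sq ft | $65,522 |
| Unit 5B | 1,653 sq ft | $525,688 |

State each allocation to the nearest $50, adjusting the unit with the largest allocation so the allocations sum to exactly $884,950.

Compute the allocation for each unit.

Totals — floor area 16,344, assessed value 1,209,869.
Composite weights (80% floor area + 20% assessed value): Unit G2 0.4848; Unit 2A 0.3474; Unit 5B 0.1678.
Unrounded shares: Unit G2 429,018.85; Unit 2A 307,427.32; Unit 5B 148,503.82.
Rounded to nearest $50: Unit G2 $429,000; Unit 2A $307,450; Unit 5B $148,500. Sum = $884,950.
Sum already equals the total — no adjustment.

Unit G2: $429,000 · Unit 2A: $307,450 · Unit 5B: $148,500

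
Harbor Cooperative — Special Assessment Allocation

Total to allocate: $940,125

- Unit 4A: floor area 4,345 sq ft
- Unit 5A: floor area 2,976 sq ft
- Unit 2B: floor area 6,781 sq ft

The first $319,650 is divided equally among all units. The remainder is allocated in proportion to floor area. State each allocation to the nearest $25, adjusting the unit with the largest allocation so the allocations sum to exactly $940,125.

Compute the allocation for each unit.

Unit 4A: $297,725; Unit 5A: $237,500; Unit 2B: $404,900

First tranche $319,650 split equally: $106,550 each.
Remainder $620,475 by floor area (total 14,102): Unit 4A 191,175.99 → $191,175; Unit 5A 130,941.26 → $130,950; Unit 2B 298,357.75 → $298,350.
Totals: Unit 4A $106,550 + $191,175 = $297,725; Unit 5A $106,550 + $130,950 = $237,500; Unit 2B $106,550 + $298,350 = $404,900.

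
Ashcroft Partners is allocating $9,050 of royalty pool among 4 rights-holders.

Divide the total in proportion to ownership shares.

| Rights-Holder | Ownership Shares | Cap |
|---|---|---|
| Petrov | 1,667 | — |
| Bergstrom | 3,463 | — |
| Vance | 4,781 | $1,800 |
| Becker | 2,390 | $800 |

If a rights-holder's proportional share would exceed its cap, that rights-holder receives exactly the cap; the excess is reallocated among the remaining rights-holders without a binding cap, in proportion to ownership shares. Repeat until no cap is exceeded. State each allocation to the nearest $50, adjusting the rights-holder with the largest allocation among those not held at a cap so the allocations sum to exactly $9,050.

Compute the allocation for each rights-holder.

Petrov: $2,100; Bergstrom: $4,350; Vance: $1,800; Becker: $800

Ownership shares total: 12,301.
Pro-rata shares before constraints: Petrov 1,226.43; Bergstrom 2,547.77; Vance 3,517.44; Becker 1,758.35.
Capped: Vance ($1,800), Becker ($800); residual $6,450 reallocated over remaining ownership shares 5,130.
Remaining shares: Petrov 2,095.94 → $2,100; Bergstrom 4,354.06 → $4,350.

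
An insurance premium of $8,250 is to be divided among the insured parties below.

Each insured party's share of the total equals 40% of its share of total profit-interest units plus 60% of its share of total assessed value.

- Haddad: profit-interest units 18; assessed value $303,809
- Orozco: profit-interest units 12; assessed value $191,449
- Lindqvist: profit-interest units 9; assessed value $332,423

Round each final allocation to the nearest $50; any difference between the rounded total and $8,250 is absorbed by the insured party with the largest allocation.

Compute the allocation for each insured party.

Haddad: $3,350; Orozco: $2,150; Lindqvist: $2,750

Profit-interest units total 39; assessed value total 827,681.
Blended shares (40% profit-interest units + 60% assessed value): Haddad 0.4049; Orozco 0.2619; Lindqvist 0.3333.
Proportional shares: Haddad 3,340.03; Orozco 2,160.36; Lindqvist 2,749.62.
At nearest $50: Haddad $3,350; Orozco $2,150; Lindqvist $2,750. Sum = $8,250.
Rounded total matches; no reconciliation needed.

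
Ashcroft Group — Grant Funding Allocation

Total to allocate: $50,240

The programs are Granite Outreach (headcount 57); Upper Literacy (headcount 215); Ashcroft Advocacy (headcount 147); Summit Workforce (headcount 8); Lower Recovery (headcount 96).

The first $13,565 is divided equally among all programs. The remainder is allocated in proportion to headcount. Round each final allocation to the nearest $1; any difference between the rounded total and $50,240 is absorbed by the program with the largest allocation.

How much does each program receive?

$13,565 shared equally gives $2,713 per program.
Remainder $36,675 by headcount (total 523): Granite Outreach 3,997.08 → $3,997; Upper Literacy 15,076.72 → $15,077; Ashcroft Advocacy 10,308.27 → $10,308; Summit Workforce 560.99 → $561; Lower Recovery 6,731.93 → $6,732.
Totals: Granite Outreach $2,713 + $3,997 = $6,710; Upper Literacy $2,713 + $15,077 = $17,790; Ashcroft Advocacy $2,713 + $10,308 = $13,021; Summit Workforce $2,713 + $561 = $3,274; Lower Recovery $2,713 + $6,732 = $9,445.

Granite Outreach: $6,710 · Upper Literacy: $17,790 · Ashcroft Advocacy: $13,021 · Summit Workforce: $3,274 · Lower Recovery: $9,445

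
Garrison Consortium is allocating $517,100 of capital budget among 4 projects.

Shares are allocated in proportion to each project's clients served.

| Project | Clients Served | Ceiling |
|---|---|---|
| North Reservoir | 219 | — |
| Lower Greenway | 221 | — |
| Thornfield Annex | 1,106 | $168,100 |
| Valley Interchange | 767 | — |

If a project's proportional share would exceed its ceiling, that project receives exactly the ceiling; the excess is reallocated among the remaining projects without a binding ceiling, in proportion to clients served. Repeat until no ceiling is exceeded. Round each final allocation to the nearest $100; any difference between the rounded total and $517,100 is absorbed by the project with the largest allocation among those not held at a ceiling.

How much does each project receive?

North Reservoir: $63,300 | Lower Greenway: $63,900 | Thornfield Annex: $168,100 | Valley Interchange: $221,800

Total clients served = 2,313.
Proportional shares (ignoring caps): North Reservoir 48,960.18; Lower Greenway 49,407.31; Thornfield Annex 247,260.10; Valley Interchange 171,472.42.
Capped: Thornfield Annex ($168,100); residual $349,000 reallocated over remaining clients served 1,207.
Shares after redistribution: North Reservoir 63,323.12 → $63,300; Lower Greenway 63,901.41 → $63,900; Valley Interchange 221,775.48 → $221,800.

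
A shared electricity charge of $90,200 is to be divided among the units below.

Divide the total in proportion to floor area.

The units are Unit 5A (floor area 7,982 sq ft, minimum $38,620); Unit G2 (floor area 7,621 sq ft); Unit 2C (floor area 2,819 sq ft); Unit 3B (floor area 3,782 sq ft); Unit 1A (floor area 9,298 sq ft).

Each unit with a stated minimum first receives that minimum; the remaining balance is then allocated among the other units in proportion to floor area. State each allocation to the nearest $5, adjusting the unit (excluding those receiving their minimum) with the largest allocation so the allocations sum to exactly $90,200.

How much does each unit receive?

Unit 5A: $38,620 · Unit G2: $16,715 · Unit 2C: $6,180 · Unit 3B: $8,295 · Unit 1A: $20,390

Fund the minimums — Unit 5A $38,620. Residual $51,580.
Residual split over remaining floor area 23,520: Unit G2 16,713.06 → $16,715; Unit 2C 6,182.14 → $6,180; Unit 3B 8,294.03 → $8,295; Unit 1A 20,390.77 → $20,390.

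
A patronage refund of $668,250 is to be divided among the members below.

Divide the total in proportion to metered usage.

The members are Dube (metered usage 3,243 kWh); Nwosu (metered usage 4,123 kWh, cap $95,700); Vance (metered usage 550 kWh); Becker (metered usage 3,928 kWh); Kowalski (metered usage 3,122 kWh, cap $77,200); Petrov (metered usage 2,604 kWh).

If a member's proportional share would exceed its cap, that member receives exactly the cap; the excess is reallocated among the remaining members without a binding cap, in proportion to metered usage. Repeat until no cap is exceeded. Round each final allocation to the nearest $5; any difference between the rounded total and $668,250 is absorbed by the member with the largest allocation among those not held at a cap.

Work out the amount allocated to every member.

Dube: $155,585 · Nwosu: $95,700 · Vance: $26,385 · Becker: $188,450 · Kowalski: $77,200 · Petrov: $124,930

Metered usage total: 17,570.
Proportional shares (ignoring caps): Dube 123,342.90; Nwosu 156,812.45; Vance 20,918.47; Becker 149,395.90; Kowalski 118,740.84; Petrov 99,039.44.
Capped: Nwosu ($95,700), Kowalski ($77,200); remaining pool $495,350 reallocated over remaining metered usage 10,325.
Remaining shares: Dube 155,585.48 → $155,585; Vance 26,386.68 → $26,385; Becker 188,448.89 → $188,450; Petrov 124,928.95 → $124,930.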